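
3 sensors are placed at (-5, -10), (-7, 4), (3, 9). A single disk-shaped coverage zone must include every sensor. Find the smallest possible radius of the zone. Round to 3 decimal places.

Call the three points A, B, C in the order given.
Side lengths²: AB² = 200, AC² = 425, BC² = 125.
Since AC² = 425 ≥ 200 + 125 = 325, the angle opposite AC is not acute, so the smallest enclosing circle has AC as diameter.
Centre = midpoint of AC = (-1, -0.5), r² = 425/4 = 106.25.
r = √(106.25) ≈ 10.308.

10.308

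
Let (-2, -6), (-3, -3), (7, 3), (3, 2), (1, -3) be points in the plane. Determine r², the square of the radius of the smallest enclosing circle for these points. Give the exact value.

40.5

The farthest pair is (-2, -6)–(7, 3) with squared distance 162. The circle on this segment as diameter has centre (2.5, -1.5) and r² = 162/4 = 40.5.
Check (-3, -3): distance² to centre = 32.5 ≤ 40.5, so it lies inside.
All remaining points lie in this disk, and no smaller disk contains both endpoints, so this is the minimum enclosing circle.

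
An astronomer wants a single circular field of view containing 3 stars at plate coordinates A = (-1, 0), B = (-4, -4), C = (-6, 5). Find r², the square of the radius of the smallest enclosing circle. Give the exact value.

21.25

Side lengths²: AB² = 25, AC² = 50, BC² = 85.
Since BC² = 85 ≥ 50 + 25 = 75, the angle opposite BC is not acute, so the smallest enclosing circle has BC as diameter.
Centre = midpoint of BC = (-5, 0.5), r² = 85/4 = 21.25.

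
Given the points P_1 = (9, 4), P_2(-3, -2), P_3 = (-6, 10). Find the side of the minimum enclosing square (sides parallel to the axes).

15

The bounding box has width 15 and height 12.
An axis-aligned square enclosing the set must have side ≥ max(width, height).
So the minimum side is max(15, 12) = 15.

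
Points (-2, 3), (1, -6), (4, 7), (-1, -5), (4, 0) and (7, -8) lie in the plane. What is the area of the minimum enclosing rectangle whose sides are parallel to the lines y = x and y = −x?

170

In coordinates u = x + y, v = x − y the rectangle is axis-aligned; the map (x,y)→(u,v) scales areas by 2.
u-values: 1, -5, 11, -6, 4, -1; range = 11 − (-6) = 17.
v-values: -5, 7, -3, 4, 4, 15; range = 15 − (-5) = 20.
Area = (17 × 20) / 2 = 170.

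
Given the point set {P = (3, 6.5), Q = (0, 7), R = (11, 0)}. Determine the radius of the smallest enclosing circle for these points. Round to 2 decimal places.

6.52

Side lengths²: PQ² = 9.25, PR² = 106.25, QR² = 170.
Since QR² = 170 ≥ 106.25 + 9.25 = 115.5, the angle opposite QR is not acute, so the smallest enclosing circle has QR as diameter.
Centre = midpoint of QR = (5.5, 3.5), r² = 170/4 = 42.5.
r = √(42.5) ≈ 6.52.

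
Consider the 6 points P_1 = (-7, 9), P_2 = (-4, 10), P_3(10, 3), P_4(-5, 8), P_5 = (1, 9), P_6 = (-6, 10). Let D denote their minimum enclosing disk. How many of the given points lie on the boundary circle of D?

2

The minimum enclosing circle of a finite set is fixed by two of the points (as a diameter) or three (as a circumcircle).
The farthest pair is P_1–P_3 with squared distance 325. The circle on this segment as diameter has centre (1.5, 6) and r² = 325/4 = 81.25.
Check P_2: distance² to centre = 46.25 ≤ 81.25, so it lies inside.
All remaining points lie in this disk, and no smaller disk contains both endpoints, so this is the minimum enclosing circle.
The points at distance exactly r from the centre are P_1, P_3 — 2 points.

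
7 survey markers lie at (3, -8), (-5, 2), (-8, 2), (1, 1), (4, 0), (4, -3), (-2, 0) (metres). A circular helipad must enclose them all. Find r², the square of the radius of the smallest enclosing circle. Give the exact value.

By Welzl's lemma the MEC is supported by two points (diametrically opposite) or three points (on a circumcircle).
The farthest pair is (3, -8)–(-8, 2) with squared distance 221. The circle on this segment as diameter has centre (-2.5, -3) and r² = 221/4 = 55.25.
Check (-5, 2): distance² to centre = 31.25 ≤ 55.25, so it lies inside.
All remaining points lie in this disk, and no smaller disk contains both endpoints, so this is the minimum enclosing circle.

55.25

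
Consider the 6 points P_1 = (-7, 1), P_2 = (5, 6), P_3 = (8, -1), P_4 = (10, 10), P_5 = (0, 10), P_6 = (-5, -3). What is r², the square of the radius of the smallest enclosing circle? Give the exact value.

98.5

A smallest enclosing disk is always determined by at most three of the input points on its boundary.
The farthest pair is P_4–P_6 with squared distance 394. The circle on this segment as diameter has centre (2.5, 3.5) and r² = 394/4 = 98.5.
Check P_1: distance² to centre = 96.5 ≤ 98.5, so it lies inside.
All remaining points lie in this disk, and no smaller disk contains both endpoints, so this is the minimum enclosing circle.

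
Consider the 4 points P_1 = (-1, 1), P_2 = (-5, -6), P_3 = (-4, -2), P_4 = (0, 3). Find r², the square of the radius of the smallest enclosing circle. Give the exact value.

26.5

The minimum enclosing circle of a finite set is fixed by two of the points (as a diameter) or three (as a circumcircle).
The farthest pair is P_2–P_4 with squared distance 106. The circle on this segment as diameter has centre (-2.5, -1.5) and r² = 106/4 = 26.5.
Check P_1: distance² to centre = 8.5 ≤ 26.5, so it lies inside.
All remaining points lie in this disk, and no smaller disk contains both endpoints, so this is the minimum enclosing circle.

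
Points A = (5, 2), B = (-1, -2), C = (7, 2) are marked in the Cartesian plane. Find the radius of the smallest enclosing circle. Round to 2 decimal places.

4.47

Side lengths²: AB² = 52, AC² = 4, BC² = 80.
Since BC² = 80 ≥ 52 + 4 = 56, the angle opposite BC is not acute, so the smallest enclosing circle has BC as diameter.
Centre = midpoint of BC = (3, 0), r² = 80/4 = 20.
r = √20 ≈ 4.47.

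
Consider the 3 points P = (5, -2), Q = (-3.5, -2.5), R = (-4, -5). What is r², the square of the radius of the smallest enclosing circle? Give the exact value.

22.5

Side lengths²: PQ² = 72.5, PR² = 90, QR² = 6.5.
Since PR² = 90 ≥ 72.5 + 6.5 = 79, the angle opposite PR is not acute, so the smallest enclosing circle has PR as diameter.
Centre = midpoint of PR = (0.5, -3.5), r² = 90/4 = 22.5.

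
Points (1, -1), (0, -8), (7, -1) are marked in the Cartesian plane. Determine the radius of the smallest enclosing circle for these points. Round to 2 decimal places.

Call the three points A, B, C in the order given.
Side lengths²: AB² = 50, AC² = 36, BC² = 98.
Since BC² = 98 ≥ 50 + 36 = 86, the angle opposite BC is not acute, so the smallest enclosing circle has BC as diameter.
Centre = midpoint of BC = (3.5, -4.5), r² = 98/4 = 24.5.
r = √(24.5) ≈ 4.95.

4.95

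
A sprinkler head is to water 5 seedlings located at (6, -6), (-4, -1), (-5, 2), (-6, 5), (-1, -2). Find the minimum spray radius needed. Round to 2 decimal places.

By Welzl's lemma the MEC is supported by two points (diametrically opposite) or three points (on a circumcircle).
The farthest pair is (6, -6)–(-6, 5) with squared distance 265. The circle on this segment as diameter has centre (0, -0.5) and r² = 265/4 = 66.25.
Check (-4, -1): distance² to centre = 16.25 ≤ 66.25, so it lies inside.
All remaining points lie in this disk, and no smaller disk contains both endpoints, so this is the minimum enclosing circle.
r = √(66.25) ≈ 8.14.

8.14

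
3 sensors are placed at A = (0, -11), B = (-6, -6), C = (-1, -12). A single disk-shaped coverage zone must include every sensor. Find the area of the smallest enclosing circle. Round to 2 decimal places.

Side lengths²: AB² = 61, AC² = 2, BC² = 61.
Since BC² = 61 < 61 + 2 = 63, the triangle is acute, so the smallest enclosing circle is the circumcircle.
Circumcentre = (-71/22, -193/22), r² = 3721/242.
Area = π·r² = π·3721/242 ≈ 48.31.

48.31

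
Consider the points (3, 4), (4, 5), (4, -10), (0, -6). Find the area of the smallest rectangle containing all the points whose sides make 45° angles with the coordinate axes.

In coordinates u = x + y, v = x − y the rectangle is axis-aligned; the map (x,y)→(u,v) scales areas by 2.
u-values: 7, 9, -6, -6; range = 9 − (-6) = 15.
v-values: -1, -1, 14, 6; range = 14 − (-1) = 15.
Area = (15 × 15) / 2 = 112.5.

112.5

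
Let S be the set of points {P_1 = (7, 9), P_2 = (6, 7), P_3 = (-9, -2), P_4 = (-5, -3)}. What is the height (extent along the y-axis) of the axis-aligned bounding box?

12

max y = 9, min y = -3, so height = 12.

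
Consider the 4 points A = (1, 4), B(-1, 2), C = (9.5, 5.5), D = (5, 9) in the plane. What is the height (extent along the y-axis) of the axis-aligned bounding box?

7

max y = 9, min y = 2, so height = 7.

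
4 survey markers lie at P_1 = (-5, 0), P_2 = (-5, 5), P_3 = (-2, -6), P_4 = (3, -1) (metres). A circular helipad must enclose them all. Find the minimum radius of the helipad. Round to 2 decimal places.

5.76

The minimum enclosing circle of a finite set is fixed by two of the points (as a diameter) or three (as a circumcircle).
The minimum enclosing circle is determined by three boundary points: P_2, P_3, P_4.
Their circumcentre is (-19/7, -2/7) with r² = 1625/49.
The farthest remaining point P_1 is at distance² 260/49 ≤ 1625/49.
r = √(1625/49) ≈ 5.76.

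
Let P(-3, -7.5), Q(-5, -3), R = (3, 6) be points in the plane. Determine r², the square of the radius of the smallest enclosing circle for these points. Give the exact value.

54.5625

Side lengths²: PQ² = 24.25, PR² = 218.25, QR² = 145.
Since PR² = 218.25 ≥ 145 + 24.25 = 169.25, the angle opposite PR is not acute, so the smallest enclosing circle has PR as diameter.
Centre = midpoint of PR = (0, -0.75), r² = 218.25/4 = 54.5625.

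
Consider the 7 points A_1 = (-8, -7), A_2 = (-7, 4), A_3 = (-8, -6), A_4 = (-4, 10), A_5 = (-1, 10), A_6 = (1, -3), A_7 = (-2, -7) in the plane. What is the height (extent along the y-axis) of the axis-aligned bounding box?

max y = 10, min y = -7, so height = 17.

17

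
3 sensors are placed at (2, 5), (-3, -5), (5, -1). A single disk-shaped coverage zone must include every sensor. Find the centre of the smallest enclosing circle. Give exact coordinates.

(-0.5, 0)

Call the three points A, B, C in the order given.
Side lengths²: AB² = 125, AC² = 45, BC² = 80.
Since AB² = 125 ≥ 80 + 45 = 125, the angle opposite AB is not acute, so the smallest enclosing circle has AB as diameter.
Centre = midpoint of AB = (-0.5, 0), r² = 125/4 = 31.25.
Centre = (-0.5, 0).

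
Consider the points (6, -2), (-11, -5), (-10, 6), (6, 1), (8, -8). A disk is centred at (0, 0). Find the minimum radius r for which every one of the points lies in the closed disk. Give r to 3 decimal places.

12.083

The required radius is the distance from (0, 0) to the farthest point.
Squared distances: 40, 146, 136, 37, 128.
Maximum is 146, attained at (-11, -5).
r = √146 ≈ 12.083.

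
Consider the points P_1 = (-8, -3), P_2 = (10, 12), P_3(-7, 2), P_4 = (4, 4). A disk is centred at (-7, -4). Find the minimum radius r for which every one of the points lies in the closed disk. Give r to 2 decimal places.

The required radius is the distance from (-7, -4) to the farthest point.
Squared distances: 2, 545, 36, 185.
Maximum is 545, attained at P_2.
r = √545 ≈ 23.35.

23.35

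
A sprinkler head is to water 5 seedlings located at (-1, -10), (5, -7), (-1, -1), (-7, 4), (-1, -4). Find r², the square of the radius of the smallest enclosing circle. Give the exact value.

38425/578

The minimum enclosing circle is determined by three boundary points: (-1, -10), (5, -7), (-7, 4).
Their circumcentre is (-45/34, -63/34) with r² = 38425/578.
The farthest remaining point (-1, -4) is at distance² 2725/578 ≤ 38425/578.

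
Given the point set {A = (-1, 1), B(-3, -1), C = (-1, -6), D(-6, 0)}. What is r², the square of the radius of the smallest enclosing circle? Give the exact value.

The minimum enclosing circle is determined by three boundary points: A, C, D.
Their circumcentre is (-2.9, -2.5) with r² = 15.86.
The farthest remaining point B is at distance² 2.26 ≤ 15.86.

15.86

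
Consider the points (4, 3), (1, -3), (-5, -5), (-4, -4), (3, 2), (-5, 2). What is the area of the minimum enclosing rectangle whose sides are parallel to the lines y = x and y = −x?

93.5

In coordinates u = x + y, v = x − y the rectangle is axis-aligned; the map (x,y)→(u,v) scales areas by 2.
u-values: 7, -2, -10, -8, 5, -3; range = 7 − (-10) = 17.
v-values: 1, 4, 0, 0, 1, -7; range = 4 − (-7) = 11.
Area = (17 × 11) / 2 = 93.5.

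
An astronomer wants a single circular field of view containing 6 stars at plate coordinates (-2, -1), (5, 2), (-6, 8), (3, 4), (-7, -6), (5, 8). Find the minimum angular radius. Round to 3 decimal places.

By Welzl's lemma the MEC is supported by two points (diametrically opposite) or three points (on a circumcircle).
The farthest pair is (-7, -6)–(5, 8) with squared distance 340. The circle on this segment as diameter has centre (-1, 1) and r² = 340/4 = 85.
Check (-2, -1): distance² to centre = 5 ≤ 85, so it lies inside.
All remaining points lie in this disk, and no smaller disk contains both endpoints, so this is the minimum enclosing circle.
r = √85 ≈ 9.220.

9.220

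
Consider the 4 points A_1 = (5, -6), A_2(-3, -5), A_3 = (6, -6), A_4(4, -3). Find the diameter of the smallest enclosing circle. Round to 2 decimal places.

The farthest pair is A_2–A_3 with squared distance 82. The circle on this segment as diameter has centre (1.5, -5.5) and r² = 82/4 = 20.5.
Check A_1: distance² to centre = 12.5 ≤ 20.5, so it lies inside.
All remaining points lie in this disk, and no smaller disk contains both endpoints, so this is the minimum enclosing circle.
Diameter = 2r = 2√(20.5) ≈ 9.06.

9.06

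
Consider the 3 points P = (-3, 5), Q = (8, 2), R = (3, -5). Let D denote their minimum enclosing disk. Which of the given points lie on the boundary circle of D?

Side lengths²: PQ² = 130, PR² = 136, QR² = 74.
Since PR² = 136 < 130 + 74 = 204, the triangle is acute, so the smallest enclosing circle is the circumcircle.
Circumcentre = (85/46, 51/46), r² = 40885/1058.
The points at distance exactly r from the centre are P, Q, R — 3 points.

P, Q, R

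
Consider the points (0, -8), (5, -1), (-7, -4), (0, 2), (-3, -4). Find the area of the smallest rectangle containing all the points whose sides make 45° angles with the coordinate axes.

In coordinates u = x + y, v = x − y the rectangle is axis-aligned; the map (x,y)→(u,v) scales areas by 2.
u-values: -8, 4, -11, 2, -7; range = 4 − (-11) = 15.
v-values: 8, 6, -3, -2, 1; range = 8 − (-3) = 11.
Area = (15 × 11) / 2 = 82.5.

82.5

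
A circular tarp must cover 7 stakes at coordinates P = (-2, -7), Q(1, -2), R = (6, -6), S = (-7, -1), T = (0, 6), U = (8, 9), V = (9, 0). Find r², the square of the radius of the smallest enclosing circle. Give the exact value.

70577/784

By Welzl's lemma the MEC is supported by two points (diametrically opposite) or three points (on a circumcircle).
The minimum enclosing circle is determined by three boundary points: P, S, U.
Their circumcentre is (15/7, 43/28) with r² = 70577/784.
The farthest remaining point R is at distance² 56185/784 ≤ 70577/784.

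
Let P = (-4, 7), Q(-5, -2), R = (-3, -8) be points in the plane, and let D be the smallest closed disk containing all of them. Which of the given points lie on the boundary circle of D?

Side lengths²: PQ² = 82, PR² = 226, QR² = 40.
Since PR² = 226 ≥ 82 + 40 = 122, the angle opposite PR is not acute, so the smallest enclosing circle has PR as diameter.
Centre = midpoint of PR = (-3.5, -0.5), r² = 226/4 = 56.5.
The points at distance exactly r from the centre are P, R — 2 points.

P, R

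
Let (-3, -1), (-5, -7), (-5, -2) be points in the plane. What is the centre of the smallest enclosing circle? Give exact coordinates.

(-4, -4)

Call the three points A, B, C in the order given.
Side lengths²: AB² = 40, AC² = 5, BC² = 25.
Since AB² = 40 ≥ 25 + 5 = 30, the angle opposite AB is not acute, so the smallest enclosing circle has AB as diameter.
Centre = midpoint of AB = (-4, -4), r² = 40/4 = 10.
Centre = (-4, -4).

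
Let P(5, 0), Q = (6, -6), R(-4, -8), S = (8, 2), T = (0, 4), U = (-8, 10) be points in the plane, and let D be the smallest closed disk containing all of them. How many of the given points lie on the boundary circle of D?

The minimum enclosing circle of a finite set is fixed by two of the points (as a diameter) or three (as a circumcircle).
The farthest pair is Q–U with squared distance 452. The circle on this segment as diameter has centre (-1, 2) and r² = 452/4 = 113.
Check P: distance² to centre = 40 ≤ 113, so it lies inside.
All remaining points lie in this disk, and no smaller disk contains both endpoints, so this is the minimum enclosing circle.
The points at distance exactly r from the centre are Q, U — 2 points.

2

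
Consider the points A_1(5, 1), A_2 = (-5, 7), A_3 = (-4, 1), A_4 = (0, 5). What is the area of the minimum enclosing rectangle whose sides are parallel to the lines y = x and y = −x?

In coordinates u = x + y, v = x − y the rectangle is axis-aligned; the map (x,y)→(u,v) scales areas by 2.
u-values: 6, 2, -3, 5; range = 6 − (-3) = 9.
v-values: 4, -12, -5, -5; range = 4 − (-12) = 16.
Area = (9 × 16) / 2 = 72.

72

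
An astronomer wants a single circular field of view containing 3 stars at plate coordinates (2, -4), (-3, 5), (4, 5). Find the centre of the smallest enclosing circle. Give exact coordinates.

Call the three points A, B, C in the order given.
Side lengths²: AB² = 106, AC² = 85, BC² = 49.
Since AB² = 106 < 85 + 49 = 134, the triangle is acute, so the smallest enclosing circle is the circumcircle.
Circumcentre = (0.5, 19/18), r² = 4505/162.
Centre = (0.5, 19/18).

(0.5, 19/18)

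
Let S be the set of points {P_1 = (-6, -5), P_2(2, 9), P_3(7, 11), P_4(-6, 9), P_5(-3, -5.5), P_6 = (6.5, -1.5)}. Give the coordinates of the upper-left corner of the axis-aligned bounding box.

(-6, 11)

x-range [-6, 7], y-range [-5.5, 11].
The upper-left corner is (-6, 11).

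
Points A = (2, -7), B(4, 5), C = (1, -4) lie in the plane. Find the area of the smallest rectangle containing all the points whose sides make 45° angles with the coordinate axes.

In coordinates u = x + y, v = x − y the rectangle is axis-aligned; the map (x,y)→(u,v) scales areas by 2.
u-values: -5, 9, -3; range = 9 − (-5) = 14.
v-values: 9, -1, 5; range = 9 − (-1) = 10.
Area = (14 × 10) / 2 = 70.

70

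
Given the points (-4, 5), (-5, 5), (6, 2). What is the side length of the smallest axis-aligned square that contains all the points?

The bounding box has width 11 and height 3.
An axis-aligned square enclosing the set must have side ≥ max(width, height).
So the minimum side is max(11, 3) = 11.

11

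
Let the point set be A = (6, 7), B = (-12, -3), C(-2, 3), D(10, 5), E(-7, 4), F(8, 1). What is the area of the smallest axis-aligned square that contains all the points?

484

The bounding box has width 22 and height 10.
An axis-aligned square enclosing the set must have side ≥ max(width, height).
So the minimum side is max(22, 10) = 22.
Area = 22² = 484.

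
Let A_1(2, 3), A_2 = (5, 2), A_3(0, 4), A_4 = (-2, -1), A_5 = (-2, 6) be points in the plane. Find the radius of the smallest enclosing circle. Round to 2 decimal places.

By Welzl's lemma the MEC is supported by two points (diametrically opposite) or three points (on a circumcircle).
The minimum enclosing circle is determined by three boundary points: A_2, A_4, A_5.
Their circumcentre is (9/14, 2.5) with r² = 1885/98.
The farthest remaining point A_3 is at distance² 261/98 ≤ 1885/98.
r = √(1885/98) ≈ 4.39.

4.39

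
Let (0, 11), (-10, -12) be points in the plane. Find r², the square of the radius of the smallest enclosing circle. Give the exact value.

The smallest circle enclosing two points has them as diameter endpoints.
Centre = midpoint = (-5, -0.5); r² = |(0, 11)−(-10, -12)|²/4 = 629/4 = 157.25.

157.25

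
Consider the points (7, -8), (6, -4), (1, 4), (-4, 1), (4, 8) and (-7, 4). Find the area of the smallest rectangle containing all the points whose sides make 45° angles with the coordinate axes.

195

In coordinates u = x + y, v = x − y the rectangle is axis-aligned; the map (x,y)→(u,v) scales areas by 2.
u-values: -1, 2, 5, -3, 12, -3; range = 12 − (-3) = 15.
v-values: 15, 10, -3, -5, -4, -11; range = 15 − (-11) = 26.
Area = (15 × 26) / 2 = 195.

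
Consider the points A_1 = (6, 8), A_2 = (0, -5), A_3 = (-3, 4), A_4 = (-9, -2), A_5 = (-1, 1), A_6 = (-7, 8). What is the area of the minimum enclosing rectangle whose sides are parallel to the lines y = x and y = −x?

250

In coordinates u = x + y, v = x − y the rectangle is axis-aligned; the map (x,y)→(u,v) scales areas by 2.
u-values: 14, -5, 1, -11, 0, 1; range = 14 − (-11) = 25.
v-values: -2, 5, -7, -7, -2, -15; range = 5 − (-15) = 20.
Area = (25 × 20) / 2 = 250.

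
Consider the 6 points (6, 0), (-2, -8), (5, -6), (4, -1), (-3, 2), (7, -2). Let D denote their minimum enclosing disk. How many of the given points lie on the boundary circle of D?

3

A smallest enclosing disk is always determined by at most three of the input points on its boundary.
The minimum enclosing circle is determined by three boundary points: (-2, -8), (-3, 2), (7, -2).
Their circumcentre is (0.9375, -2.65625) with r² = 37.1845703125.
The farthest remaining point (6, 0) is at distance² 32.6845703125 ≤ 37.1845703125.
The points at distance exactly r from the centre are (-2, -8), (-3, 2), (7, -2) — 3 points.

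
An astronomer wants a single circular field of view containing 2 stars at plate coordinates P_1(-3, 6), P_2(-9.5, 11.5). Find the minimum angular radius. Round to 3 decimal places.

4.257

The smallest circle enclosing two points has them as diameter endpoints.
Centre = midpoint = (-6.25, 8.75); r² = |P_1P_2|²/4 = 72.5/4 = 18.125.
r = √(18.125) ≈ 4.257.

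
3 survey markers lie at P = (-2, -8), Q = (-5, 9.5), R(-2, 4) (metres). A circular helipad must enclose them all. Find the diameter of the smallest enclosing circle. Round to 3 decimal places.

Side lengths²: PQ² = 315.25, PR² = 144, QR² = 39.25.
Since PQ² = 315.25 ≥ 144 + 39.25 = 183.25, the angle opposite PQ is not acute, so the smallest enclosing circle has PQ as diameter.
Centre = midpoint of PQ = (-3.5, 0.75), r² = 315.25/4 = 78.8125.
Diameter = 2r = 2√(78.8125) ≈ 17.755.

17.755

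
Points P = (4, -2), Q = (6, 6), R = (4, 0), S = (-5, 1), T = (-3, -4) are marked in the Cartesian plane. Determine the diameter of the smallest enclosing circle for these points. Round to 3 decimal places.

13.454

The minimum enclosing circle of a finite set is fixed by two of the points (as a diameter) or three (as a circumcircle).
The farthest pair is Q–T with squared distance 181. The circle on this segment as diameter has centre (1.5, 1) and r² = 181/4 = 45.25.
Check P: distance² to centre = 15.25 ≤ 45.25, so it lies inside.
All remaining points lie in this disk, and no smaller disk contains both endpoints, so this is the minimum enclosing circle.
Diameter = 2r = 2√(45.25) ≈ 13.454.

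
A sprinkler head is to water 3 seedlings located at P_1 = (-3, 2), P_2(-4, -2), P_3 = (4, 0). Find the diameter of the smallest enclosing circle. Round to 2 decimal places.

Side lengths²: P_1P_2² = 17, P_1P_3² = 53, P_2P_3² = 68.
Since P_2P_3² = 68 < 53 + 17 = 70, the triangle is acute, so the smallest enclosing circle is the circumcircle.
Circumcentre = (-1/30, -13/15), r² = 15317/900.
Diameter = 2r = 2√(15317/900) ≈ 8.25.

8.25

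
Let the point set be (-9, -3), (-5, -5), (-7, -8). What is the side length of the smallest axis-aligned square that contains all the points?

The bounding box has width 4 and height 5.
An axis-aligned square enclosing the set must have side ≥ max(width, height).
So the minimum side is max(4, 5) = 5.

5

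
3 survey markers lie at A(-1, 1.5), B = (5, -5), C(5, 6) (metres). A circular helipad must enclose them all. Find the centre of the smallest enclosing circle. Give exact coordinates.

Side lengths²: AB² = 78.25, AC² = 56.25, BC² = 121.
Since BC² = 121 < 78.25 + 56.25 = 134.5, the triangle is acute, so the smallest enclosing circle is the circumcircle.
Circumcentre = (4.4375, 0.5), r² = 30.56640625.
Centre = (4.4375, 0.5).

(4.4375, 0.5)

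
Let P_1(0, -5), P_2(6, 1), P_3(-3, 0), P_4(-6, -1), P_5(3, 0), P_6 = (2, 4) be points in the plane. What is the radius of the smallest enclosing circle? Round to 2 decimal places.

6.08

The farthest pair is P_2–P_4 with squared distance 148. The circle on this segment as diameter has centre (0, 0) and r² = 148/4 = 37.
Check P_1: distance² to centre = 25 ≤ 37, so it lies inside.
All remaining points lie in this disk, and no smaller disk contains both endpoints, so this is the minimum enclosing circle.
r = √37 ≈ 6.08.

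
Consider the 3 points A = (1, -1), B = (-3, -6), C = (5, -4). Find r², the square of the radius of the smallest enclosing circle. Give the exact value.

Side lengths²: AB² = 41, AC² = 25, BC² = 68.
Since BC² = 68 ≥ 41 + 25 = 66, the angle opposite BC is not acute, so the smallest enclosing circle has BC as diameter.
Centre = midpoint of BC = (1, -5), r² = 68/4 = 17.

17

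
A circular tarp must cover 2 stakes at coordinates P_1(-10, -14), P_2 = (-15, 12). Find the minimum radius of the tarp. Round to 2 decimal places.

The smallest circle enclosing two points has them as diameter endpoints.
Centre = midpoint = (-12.5, -1); r² = |P_1P_2|²/4 = 701/4 = 175.25.
r = √(175.25) ≈ 13.24.

13.24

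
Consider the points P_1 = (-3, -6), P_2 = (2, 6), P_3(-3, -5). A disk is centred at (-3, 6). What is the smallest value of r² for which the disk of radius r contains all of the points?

The required radius is the distance from (-3, 6) to the farthest point.
Squared distances: 144, 25, 121.
Maximum is 144, attained at P_1.

144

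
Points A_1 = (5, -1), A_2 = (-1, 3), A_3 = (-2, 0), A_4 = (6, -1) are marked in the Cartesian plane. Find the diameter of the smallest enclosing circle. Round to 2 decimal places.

8.22

A smallest enclosing disk is always determined by at most three of the input points on its boundary.
The minimum enclosing circle is determined by three boundary points: A_2, A_3, A_4.
Their circumcentre is (2.1, 0.3) with r² = 16.9.
The farthest remaining point A_1 is at distance² 10.1 ≤ 16.9.
Diameter = 2r = 2√(16.9) ≈ 8.22.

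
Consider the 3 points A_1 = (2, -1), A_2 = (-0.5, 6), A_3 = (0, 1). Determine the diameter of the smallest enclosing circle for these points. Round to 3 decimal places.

7.433

Side lengths²: A_1A_2² = 55.25, A_1A_3² = 8, A_2A_3² = 25.25.
Since A_1A_2² = 55.25 ≥ 25.25 + 8 = 33.25, the angle opposite A_1A_2 is not acute, so the smallest enclosing circle has A_1A_2 as diameter.
Centre = midpoint of A_1A_2 = (0.75, 2.5), r² = 55.25/4 = 13.8125.
Diameter = 2r = 2√(13.8125) ≈ 7.433.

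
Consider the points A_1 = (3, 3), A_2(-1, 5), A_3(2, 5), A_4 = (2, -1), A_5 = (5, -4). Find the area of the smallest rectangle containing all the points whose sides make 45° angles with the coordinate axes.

In coordinates u = x + y, v = x − y the rectangle is axis-aligned; the map (x,y)→(u,v) scales areas by 2.
u-values: 6, 4, 7, 1, 1; range = 7 − 1 = 6.
v-values: 0, -6, -3, 3, 9; range = 9 − (-6) = 15.
Area = (6 × 15) / 2 = 45.

45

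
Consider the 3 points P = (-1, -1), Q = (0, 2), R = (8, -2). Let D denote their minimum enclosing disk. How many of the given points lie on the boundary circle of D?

Side lengths²: PQ² = 10, PR² = 82, QR² = 80.
Since PR² = 82 < 80 + 10 = 90, the triangle is acute, so the smallest enclosing circle is the circumcircle.
Circumcentre = (25/7, -6/7), r² = 1025/49.
The points at distance exactly r from the centre are P, Q, R — 3 points.

3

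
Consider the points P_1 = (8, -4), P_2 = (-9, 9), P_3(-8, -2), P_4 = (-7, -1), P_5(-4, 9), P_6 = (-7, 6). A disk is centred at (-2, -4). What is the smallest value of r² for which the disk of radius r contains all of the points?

218

The required radius is the distance from (-2, -4) to the farthest point.
Squared distances: 100, 218, 40, 34, 173, 125.
Maximum is 218, attained at P_2.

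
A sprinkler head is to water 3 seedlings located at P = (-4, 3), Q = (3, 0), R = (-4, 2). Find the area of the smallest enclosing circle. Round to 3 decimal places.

45.553

Side lengths²: PQ² = 58, PR² = 1, QR² = 53.
Since PQ² = 58 ≥ 53 + 1 = 54, the angle opposite PQ is not acute, so the smallest enclosing circle has PQ as diameter.
Centre = midpoint of PQ = (-0.5, 1.5), r² = 58/4 = 14.5.
Area = π·r² = π·14.5 ≈ 45.553.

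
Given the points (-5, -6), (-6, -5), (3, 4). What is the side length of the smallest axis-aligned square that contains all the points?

The bounding box has width 9 and height 10.
An axis-aligned square enclosing the set must have side ≥ max(width, height).
So the minimum side is max(9, 10) = 10.

10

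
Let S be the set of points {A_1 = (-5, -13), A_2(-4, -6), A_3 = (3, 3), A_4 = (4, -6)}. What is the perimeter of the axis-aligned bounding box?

50

Width = max x − min x = 4 − (-5) = 9.
Height = max y − min y = 3 − (-13) = 16.
Perimeter = 2(9 + 16) = 50.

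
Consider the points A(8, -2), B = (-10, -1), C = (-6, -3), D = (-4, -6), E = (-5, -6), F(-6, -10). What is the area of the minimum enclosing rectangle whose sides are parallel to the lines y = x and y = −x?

In coordinates u = x + y, v = x − y the rectangle is axis-aligned; the map (x,y)→(u,v) scales areas by 2.
u-values: 6, -11, -9, -10, -11, -16; range = 6 − (-16) = 22.
v-values: 10, -9, -3, 2, 1, 4; range = 10 − (-9) = 19.
Area = (22 × 19) / 2 = 209.

209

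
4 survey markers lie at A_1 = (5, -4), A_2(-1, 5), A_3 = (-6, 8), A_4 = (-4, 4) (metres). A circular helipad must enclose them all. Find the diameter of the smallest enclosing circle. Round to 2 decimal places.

A smallest enclosing disk is always determined by at most three of the input points on its boundary.
The farthest pair is A_1–A_3 with squared distance 265. The circle on this segment as diameter has centre (-0.5, 2) and r² = 265/4 = 66.25.
Check A_2: distance² to centre = 9.25 ≤ 66.25, so it lies inside.
All remaining points lie in this disk, and no smaller disk contains both endpoints, so this is the minimum enclosing circle.
Diameter = 2r = 2√(66.25) ≈ 16.28.

16.28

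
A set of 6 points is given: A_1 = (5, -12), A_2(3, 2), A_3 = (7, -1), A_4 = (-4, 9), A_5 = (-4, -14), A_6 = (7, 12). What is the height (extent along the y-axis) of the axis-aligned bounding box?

max y = 12, min y = -14, so height = 26.

26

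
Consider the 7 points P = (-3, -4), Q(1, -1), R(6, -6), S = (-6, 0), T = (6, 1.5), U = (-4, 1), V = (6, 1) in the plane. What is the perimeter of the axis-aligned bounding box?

Width = max x − min x = 6 − (-6) = 12.
Height = max y − min y = 1.5 − (-6) = 7.5.
Perimeter = 2(12 + 7.5) = 39.

39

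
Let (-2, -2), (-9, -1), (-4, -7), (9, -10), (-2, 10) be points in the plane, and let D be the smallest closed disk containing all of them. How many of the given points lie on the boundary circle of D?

A smallest enclosing disk is always determined by at most three of the input points on its boundary.
The minimum enclosing circle is determined by three boundary points: (-9, -1), (9, -10), (-2, 10).
Their circumcentre is (143/58, -33/58) with r² = 221425/1682.
The farthest remaining point (-4, -7) is at distance² 139877/1682 ≤ 221425/1682.
The points at distance exactly r from the centre are (-9, -1), (9, -10), (-2, 10) — 3 points.

3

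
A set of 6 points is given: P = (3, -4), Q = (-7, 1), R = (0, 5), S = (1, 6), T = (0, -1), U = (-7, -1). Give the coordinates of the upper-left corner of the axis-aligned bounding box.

(-7, 6)

x-range [-7, 3], y-range [-4, 6].
The upper-left corner is (-7, 6).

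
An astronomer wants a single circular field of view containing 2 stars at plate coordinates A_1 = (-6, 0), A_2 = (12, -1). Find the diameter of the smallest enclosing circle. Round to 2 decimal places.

18.03

The smallest circle enclosing two points has them as diameter endpoints.
Centre = midpoint = (3, -0.5); r² = |A_1A_2|²/4 = 325/4 = 81.25.
Diameter = 2r = 2√(81.25) ≈ 18.03.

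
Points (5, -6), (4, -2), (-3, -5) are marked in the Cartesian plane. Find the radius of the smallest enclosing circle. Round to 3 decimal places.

4.083

Call the three points A, B, C in the order given.
Side lengths²: AB² = 17, AC² = 65, BC² = 58.
Since AC² = 65 < 58 + 17 = 75, the triangle is acute, so the smallest enclosing circle is the circumcircle.
Circumcentre = (67/62, -301/62), r² = 32045/1922.
r = √(32045/1922) ≈ 4.083.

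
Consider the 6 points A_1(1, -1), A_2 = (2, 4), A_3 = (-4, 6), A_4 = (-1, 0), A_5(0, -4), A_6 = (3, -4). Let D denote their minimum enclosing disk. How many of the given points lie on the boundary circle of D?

A smallest enclosing disk is always determined by at most three of the input points on its boundary.
The farthest pair is A_3–A_6 with squared distance 149. The circle on this segment as diameter has centre (-0.5, 1) and r² = 149/4 = 37.25.
Check A_1: distance² to centre = 6.25 ≤ 37.25, so it lies inside.
All remaining points lie in this disk, and no smaller disk contains both endpoints, so this is the minimum enclosing circle.
The points at distance exactly r from the centre are A_3, A_6 — 2 points.

2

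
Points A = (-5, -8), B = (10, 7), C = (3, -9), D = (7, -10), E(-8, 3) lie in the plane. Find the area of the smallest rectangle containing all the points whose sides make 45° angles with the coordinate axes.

420

In coordinates u = x + y, v = x − y the rectangle is axis-aligned; the map (x,y)→(u,v) scales areas by 2.
u-values: -13, 17, -6, -3, -5; range = 17 − (-13) = 30.
v-values: 3, 3, 12, 17, -11; range = 17 − (-11) = 28.
Area = (30 × 28) / 2 = 420.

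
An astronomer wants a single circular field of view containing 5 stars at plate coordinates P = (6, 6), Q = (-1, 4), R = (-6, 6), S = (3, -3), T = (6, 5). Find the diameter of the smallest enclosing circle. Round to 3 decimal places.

By Welzl's lemma the MEC is supported by two points (diametrically opposite) or three points (on a circumcircle).
The minimum enclosing circle is determined by three boundary points: P, R, S.
Their circumcentre is (0, 3) with r² = 45.
The farthest remaining point T is at distance² 40 ≤ 45.
Diameter = 2r = 2√45 ≈ 13.416.

13.416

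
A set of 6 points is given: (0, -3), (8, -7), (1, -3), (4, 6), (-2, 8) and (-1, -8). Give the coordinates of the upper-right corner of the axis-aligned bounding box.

x-range [-2, 8], y-range [-8, 8].
The upper-right corner is (8, 8).

(8, 8)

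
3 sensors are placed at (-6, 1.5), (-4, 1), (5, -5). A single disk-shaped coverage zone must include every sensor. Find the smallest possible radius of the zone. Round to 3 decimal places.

Call the three points A, B, C in the order given.
Side lengths²: AB² = 4.25, AC² = 163.25, BC² = 117.
Since AC² = 163.25 ≥ 117 + 4.25 = 121.25, the angle opposite AC is not acute, so the smallest enclosing circle has AC as diameter.
Centre = midpoint of AC = (-0.5, -1.75), r² = 163.25/4 = 40.8125.
r = √(40.8125) ≈ 6.388.

6.388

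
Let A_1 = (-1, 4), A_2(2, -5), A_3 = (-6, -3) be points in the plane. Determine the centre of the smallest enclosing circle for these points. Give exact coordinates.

Side lengths²: A_1A_2² = 90, A_1A_3² = 74, A_2A_3² = 68.
Since A_1A_2² = 90 < 74 + 68 = 142, the triangle is acute, so the smallest enclosing circle is the circumcircle.
Circumcentre = (-14/11, -12/11), r² = 3145/121.
Centre = (-14/11, -12/11).

(-14/11, -12/11)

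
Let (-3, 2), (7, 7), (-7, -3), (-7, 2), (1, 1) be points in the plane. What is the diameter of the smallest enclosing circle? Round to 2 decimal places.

A smallest enclosing disk is always determined by at most three of the input points on its boundary.
The farthest pair is (7, 7)–(-7, -3) with squared distance 296. The circle on this segment as diameter has centre (0, 2) and r² = 296/4 = 74.
Check (-3, 2): distance² to centre = 9 ≤ 74, so it lies inside.
All remaining points lie in this disk, and no smaller disk contains both endpoints, so this is the minimum enclosing circle.
Diameter = 2r = 2√74 ≈ 17.20.

17.20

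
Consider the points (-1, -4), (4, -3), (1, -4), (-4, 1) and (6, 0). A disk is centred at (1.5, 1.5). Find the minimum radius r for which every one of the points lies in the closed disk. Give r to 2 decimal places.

The required radius is the distance from (1.5, 1.5) to the farthest point.
Squared distances: 36.5, 26.5, 30.5, 30.5, 22.5.
Maximum is 36.5, attained at (-1, -4).
r = √(36.5) ≈ 6.04.

6.04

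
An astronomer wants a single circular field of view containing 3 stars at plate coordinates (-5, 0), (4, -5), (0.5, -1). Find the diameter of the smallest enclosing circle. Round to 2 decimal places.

Call the three points A, B, C in the order given.
Side lengths²: AB² = 106, AC² = 31.25, BC² = 28.25.
Since AB² = 106 ≥ 31.25 + 28.25 = 59.5, the angle opposite AB is not acute, so the smallest enclosing circle has AB as diameter.
Centre = midpoint of AB = (-0.5, -2.5), r² = 106/4 = 26.5.
Diameter = 2r = 2√(26.5) ≈ 10.30.

10.30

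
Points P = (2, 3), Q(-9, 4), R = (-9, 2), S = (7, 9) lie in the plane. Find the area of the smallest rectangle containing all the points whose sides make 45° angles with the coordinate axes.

In coordinates u = x + y, v = x − y the rectangle is axis-aligned; the map (x,y)→(u,v) scales areas by 2.
u-values: 5, -5, -7, 16; range = 16 − (-7) = 23.
v-values: -1, -13, -11, -2; range = -1 − (-13) = 12.
Area = (23 × 12) / 2 = 138.

138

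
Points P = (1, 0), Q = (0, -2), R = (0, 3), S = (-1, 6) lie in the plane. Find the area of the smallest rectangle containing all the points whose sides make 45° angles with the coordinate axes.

In coordinates u = x + y, v = x − y the rectangle is axis-aligned; the map (x,y)→(u,v) scales areas by 2.
u-values: 1, -2, 3, 5; range = 5 − (-2) = 7.
v-values: 1, 2, -3, -7; range = 2 − (-7) = 9.
Area = (7 × 9) / 2 = 31.5.

31.5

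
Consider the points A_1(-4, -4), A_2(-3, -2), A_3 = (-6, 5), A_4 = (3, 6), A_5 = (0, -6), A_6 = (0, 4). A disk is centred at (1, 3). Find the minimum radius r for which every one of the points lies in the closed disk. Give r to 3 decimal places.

9.055

The required radius is the distance from (1, 3) to the farthest point.
Squared distances: 74, 41, 53, 13, 82, 2.
Maximum is 82, attained at A_5.
r = √82 ≈ 9.055.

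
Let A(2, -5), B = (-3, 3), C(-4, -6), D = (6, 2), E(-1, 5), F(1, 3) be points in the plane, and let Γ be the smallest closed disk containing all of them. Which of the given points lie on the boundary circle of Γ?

The minimum enclosing circle is determined by three boundary points: C, D, E.
Their circumcentre is (19/43, -56/43) with r² = 77285/1849.
The farthest remaining point B is at distance² 56129/1849 ≤ 77285/1849.
The points at distance exactly r from the centre are C, D, E — 3 points.

C, D, E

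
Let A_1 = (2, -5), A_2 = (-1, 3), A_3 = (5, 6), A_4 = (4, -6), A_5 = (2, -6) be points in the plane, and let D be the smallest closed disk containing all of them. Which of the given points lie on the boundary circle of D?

A_3, A_5

The farthest pair is A_3–A_5 with squared distance 153. The circle on this segment as diameter has centre (3.5, 0) and r² = 153/4 = 38.25.
Check A_1: distance² to centre = 27.25 ≤ 38.25, so it lies inside.
All remaining points lie in this disk, and no smaller disk contains both endpoints, so this is the minimum enclosing circle.
The points at distance exactly r from the centre are A_3, A_5 — 2 points.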